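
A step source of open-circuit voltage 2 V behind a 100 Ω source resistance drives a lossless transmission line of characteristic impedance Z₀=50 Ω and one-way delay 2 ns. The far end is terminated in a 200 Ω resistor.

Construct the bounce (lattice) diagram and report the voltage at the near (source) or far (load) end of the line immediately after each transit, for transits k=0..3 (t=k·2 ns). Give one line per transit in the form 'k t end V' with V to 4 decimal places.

Γ_L=0.600000, Γ_S=0.333333; launch V₁=2·50/150=0.666667
k=0 src: V=0.6667
k=1 load: inc=0.666667, refl=0.666667·0.600000=0.4000; V=0.000000+0.666667+0.400000=1.0667
k=2 src: inc=0.400000, refl=0.400000·0.333333=0.1333; V=0.666667+0.400000+0.133333=1.2000
k=3 load: inc=0.133333, refl=0.133333·0.600000=0.0800; V=1.066667+0.133333+0.080000=1.2800

0 0 source 0.6667
1 2 load 1.0667
2 4 source 1.2000
3 6 load 1.2800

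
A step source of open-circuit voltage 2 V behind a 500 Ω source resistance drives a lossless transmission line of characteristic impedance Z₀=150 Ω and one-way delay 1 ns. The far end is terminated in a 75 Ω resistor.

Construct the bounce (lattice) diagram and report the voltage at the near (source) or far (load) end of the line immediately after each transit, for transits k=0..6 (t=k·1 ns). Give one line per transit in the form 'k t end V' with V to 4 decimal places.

0 0 source 0.4615
1 1 load 0.3077
2 2 source 0.2249
3 3 load 0.2525
4 4 source 0.2673
5 5 load 0.2624
6 6 source 0.2597

Γ_L=-0.333333, Γ_S=0.538462; launch V₁=2·150/650=0.461538
k=0 src: V=0.4615
k=1 load: inc=0.461538, refl=0.461538·-0.333333=-0.1538; V=0.000000+0.461538+-0.153846=0.3077
k=2 src: inc=-0.153846, refl=-0.153846·0.538462=-0.0828; V=0.461538+-0.153846+-0.082840=0.2249
k=3 load: inc=-0.082840, refl=-0.082840·-0.333333=0.0276; V=0.307692+-0.082840+0.027613=0.2525
k=4 src: inc=0.027613, refl=0.027613·0.538462=0.0149; V=0.224852+0.027613+0.014869=0.2673
k=5 load: inc=0.014869, refl=0.014869·-0.333333=-0.0050; V=0.252465+0.014869+-0.004956=0.2624
k=6 src: inc=-0.004956, refl=-0.004956·0.538462=-0.0027; V=0.267334+-0.004956+-0.002669=0.2597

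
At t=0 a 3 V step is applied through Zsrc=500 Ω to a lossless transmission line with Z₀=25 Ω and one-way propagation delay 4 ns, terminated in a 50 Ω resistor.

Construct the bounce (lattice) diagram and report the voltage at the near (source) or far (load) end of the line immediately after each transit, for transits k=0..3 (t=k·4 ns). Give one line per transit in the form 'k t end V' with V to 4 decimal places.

Γ_L=0.333333, Γ_S=0.904762; launch V₁=3·25/525=0.142857
k=0 src: V=0.1429
k=1 load: inc=0.142857, refl=0.142857·0.333333=0.0476; V=0.000000+0.142857+0.047619=0.1905
k=2 src: inc=0.047619, refl=0.047619·0.904762=0.0431; V=0.142857+0.047619+0.043084=0.2336
k=3 load: inc=0.043084, refl=0.043084·0.333333=0.0144; V=0.190476+0.043084+0.014361=0.2479

0 0 source 0.1429
1 4 load 0.1905
2 8 source 0.2336
3 12 load 0.2479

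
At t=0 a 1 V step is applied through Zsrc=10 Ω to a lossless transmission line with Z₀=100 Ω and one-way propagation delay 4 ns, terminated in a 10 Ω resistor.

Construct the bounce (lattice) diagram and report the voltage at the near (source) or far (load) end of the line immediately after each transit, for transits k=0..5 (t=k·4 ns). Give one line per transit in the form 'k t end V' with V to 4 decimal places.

0 0 source 0.9091
1 4 load 0.1653
2 8 source 0.7739
3 12 load 0.2759
4 16 source 0.6833
5 20 load 0.3500

Γ_L=-0.818182, Γ_S=-0.818182; launch V₁=1·100/110=0.909091
k=0 src: V=0.9091
k=1 load: inc=0.909091, refl=0.909091·-0.818182=-0.7438; V=0.000000+0.909091+-0.743802=0.1653
k=2 src: inc=-0.743802, refl=-0.743802·-0.818182=0.6086; V=0.909091+-0.743802+0.608565=0.7739
k=3 load: inc=0.608565, refl=0.608565·-0.818182=-0.4979; V=0.165289+0.608565+-0.497917=0.2759
k=4 src: inc=-0.497917, refl=-0.497917·-0.818182=0.4074; V=0.773854+-0.497917+0.407386=0.6833
k=5 load: inc=0.407386, refl=0.407386·-0.818182=-0.3333; V=0.275937+0.407386+-0.333316=0.3500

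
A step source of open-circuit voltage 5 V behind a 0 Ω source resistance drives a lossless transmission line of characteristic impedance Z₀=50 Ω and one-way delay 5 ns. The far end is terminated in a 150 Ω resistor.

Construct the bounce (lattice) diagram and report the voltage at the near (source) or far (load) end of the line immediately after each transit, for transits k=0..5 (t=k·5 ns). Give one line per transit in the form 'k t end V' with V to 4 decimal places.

0 0 source 5.0000
1 5 load 7.5000
2 10 source 5.0000
3 15 load 3.7500
4 20 source 5.0000
5 25 load 5.6250

Γ_L=0.500000, Γ_S=-1.000000; launch V₁=5·50/50=5.000000
k=0 src: V=5.0000
k=1 load: inc=5.000000, refl=5.000000·0.500000=2.5000; V=0.000000+5.000000+2.500000=7.5000
k=2 src: inc=2.500000, refl=2.500000·-1.000000=-2.5000; V=5.000000+2.500000+-2.500000=5.0000
k=3 load: inc=-2.500000, refl=-2.500000·0.500000=-1.2500; V=7.500000+-2.500000+-1.250000=3.7500
k=4 src: inc=-1.250000, refl=-1.250000·-1.000000=1.2500; V=5.000000+-1.250000+1.250000=5.0000
k=5 load: inc=1.250000, refl=1.250000·0.500000=0.6250; V=3.750000+1.250000+0.625000=5.6250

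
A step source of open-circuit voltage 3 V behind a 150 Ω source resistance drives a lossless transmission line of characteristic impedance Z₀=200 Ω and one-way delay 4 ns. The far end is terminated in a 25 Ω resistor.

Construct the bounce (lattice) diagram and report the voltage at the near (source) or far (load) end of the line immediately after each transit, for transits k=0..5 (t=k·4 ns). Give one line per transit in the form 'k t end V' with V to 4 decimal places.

Γ_L=-0.777778, Γ_S=-0.142857; launch V₁=3·200/350=1.714286
k=0 src: V=1.7143
k=1 load: inc=1.714286, refl=1.714286·-0.777778=-1.3333; V=0.000000+1.714286+-1.333333=0.3810
k=2 src: inc=-1.333333, refl=-1.333333·-0.142857=0.1905; V=1.714286+-1.333333+0.190476=0.5714
k=3 load: inc=0.190476, refl=0.190476·-0.777778=-0.1481; V=0.380952+0.190476+-0.148148=0.4233
k=4 src: inc=-0.148148, refl=-0.148148·-0.142857=0.0212; V=0.571429+-0.148148+0.021164=0.4444
k=5 load: inc=0.021164, refl=0.021164·-0.777778=-0.0165; V=0.423280+0.021164+-0.016461=0.4280

0 0 source 1.7143
1 4 load 0.3810
2 8 source 0.5714
3 12 load 0.4233
4 16 source 0.4444
5 20 load 0.4280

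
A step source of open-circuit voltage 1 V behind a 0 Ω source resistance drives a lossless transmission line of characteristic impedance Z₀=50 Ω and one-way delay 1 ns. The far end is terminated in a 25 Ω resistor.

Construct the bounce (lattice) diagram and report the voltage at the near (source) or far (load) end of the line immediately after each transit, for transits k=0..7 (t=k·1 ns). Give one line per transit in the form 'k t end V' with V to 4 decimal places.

0 0 source 1.0000
1 1 load 0.6667
2 2 source 1.0000
3 3 load 0.8889
4 4 source 1.0000
5 5 load 0.9630
6 6 source 1.0000
7 7 load 0.9877

Γ_L=-0.333333, Γ_S=-1.000000; launch V₁=1·50/50=1.000000
k=0 src: V=1.0000
k=1 load: inc=1.000000, refl=1.000000·-0.333333=-0.3333; V=0.000000+1.000000+-0.333333=0.6667
k=2 src: inc=-0.333333, refl=-0.333333·-1.000000=0.3333; V=1.000000+-0.333333+0.333333=1.0000
k=3 load: inc=0.333333, refl=0.333333·-0.333333=-0.1111; V=0.666667+0.333333+-0.111111=0.8889
k=4 src: inc=-0.111111, refl=-0.111111·-1.000000=0.1111; V=1.000000+-0.111111+0.111111=1.0000
k=5 load: inc=0.111111, refl=0.111111·-0.333333=-0.0370; V=0.888889+0.111111+-0.037037=0.9630
k=6 src: inc=-0.037037, refl=-0.037037·-1.000000=0.0370; V=1.000000+-0.037037+0.037037=1.0000
k=7 load: inc=0.037037, refl=0.037037·-0.333333=-0.0123; V=0.962963+0.037037+-0.012346=0.9877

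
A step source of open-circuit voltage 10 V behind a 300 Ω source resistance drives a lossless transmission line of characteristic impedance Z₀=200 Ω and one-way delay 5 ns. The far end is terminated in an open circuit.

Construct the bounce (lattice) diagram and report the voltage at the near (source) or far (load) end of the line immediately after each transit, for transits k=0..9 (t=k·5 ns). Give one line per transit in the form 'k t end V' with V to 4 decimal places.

Γ_L=1.000000, Γ_S=0.200000; launch V₁=10·200/500=4.000000
k=0 src: V=4.0000
k=1 load: inc=4.000000, refl=4.000000·1.000000=4.0000; V=0.000000+4.000000+4.000000=8.0000
k=2 src: inc=4.000000, refl=4.000000·0.200000=0.8000; V=4.000000+4.000000+0.800000=8.8000
k=3 load: inc=0.800000, refl=0.800000·1.000000=0.8000; V=8.000000+0.800000+0.800000=9.6000
k=4 src: inc=0.800000, refl=0.800000·0.200000=0.1600; V=8.800000+0.800000+0.160000=9.7600
k=5 load: inc=0.160000, refl=0.160000·1.000000=0.1600; V=9.600000+0.160000+0.160000=9.9200
k=6 src: inc=0.160000, refl=0.160000·0.200000=0.0320; V=9.760000+0.160000+0.032000=9.9520
k=7 load: inc=0.032000, refl=0.032000·1.000000=0.0320; V=9.920000+0.032000+0.032000=9.9840
k=8 src: inc=0.032000, refl=0.032000·0.200000=0.0064; V=9.952000+0.032000+0.006400=9.9904
k=9 load: inc=0.006400, refl=0.006400·1.000000=0.0064; V=9.984000+0.006400+0.006400=9.9968

0 0 source 4.0000
1 5 load 8.0000
2 10 source 8.8000
3 15 load 9.6000
4 20 source 9.7600
5 25 load 9.9200
6 30 source 9.9520
7 35 load 9.9840
8 40 source 9.9904
9 45 load 9.9968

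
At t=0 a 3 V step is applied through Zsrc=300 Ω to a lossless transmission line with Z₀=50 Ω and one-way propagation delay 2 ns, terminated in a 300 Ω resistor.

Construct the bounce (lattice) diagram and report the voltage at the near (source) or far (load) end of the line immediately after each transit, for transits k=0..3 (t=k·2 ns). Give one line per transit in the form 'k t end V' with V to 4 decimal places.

Γ_L=0.714286, Γ_S=0.714286; launch V₁=3·50/350=0.428571
k=0 src: V=0.4286
k=1 load: inc=0.428571, refl=0.428571·0.714286=0.3061; V=0.000000+0.428571+0.306122=0.7347
k=2 src: inc=0.306122, refl=0.306122·0.714286=0.2187; V=0.428571+0.306122+0.218659=0.9534
k=3 load: inc=0.218659, refl=0.218659·0.714286=0.1562; V=0.734694+0.218659+0.156185=1.1095

0 0 source 0.4286
1 2 load 0.7347
2 4 source 0.9534
3 6 load 1.1095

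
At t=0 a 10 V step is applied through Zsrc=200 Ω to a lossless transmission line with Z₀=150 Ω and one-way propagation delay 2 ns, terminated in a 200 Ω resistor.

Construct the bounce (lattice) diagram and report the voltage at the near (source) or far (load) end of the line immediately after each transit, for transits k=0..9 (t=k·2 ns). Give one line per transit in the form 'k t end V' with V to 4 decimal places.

Γ_L=0.142857, Γ_S=0.142857; launch V₁=10·150/350=4.285714
k=0 src: V=4.2857
k=1 load: inc=4.285714, refl=4.285714·0.142857=0.6122; V=0.000000+4.285714+0.612245=4.8980
k=2 src: inc=0.612245, refl=0.612245·0.142857=0.0875; V=4.285714+0.612245+0.087464=4.9854
k=3 load: inc=0.087464, refl=0.087464·0.142857=0.0125; V=4.897959+0.087464+0.012495=4.9979
k=4 src: inc=0.012495, refl=0.012495·0.142857=0.0018; V=4.985423+0.012495+0.001785=4.9997
k=5 load: inc=0.001785, refl=0.001785·0.142857=0.0003; V=4.997918+0.001785+0.000255=5.0000
k=6 src: inc=0.000255, refl=0.000255·0.142857=0.0000; V=4.999703+0.000255+0.000036=5.0000
k=7 load: inc=0.000036, refl=0.000036·0.142857=0.0000; V=4.999958+0.000036+0.000005=5.0000
k=8 src: inc=0.000005, refl=0.000005·0.142857=0.0000; V=4.999994+0.000005+0.000001=5.0000
k=9 load: inc=0.000001, refl=0.000001·0.142857=0.0000; V=4.999999+0.000001+0.000000=5.0000

0 0 source 4.2857
1 2 load 4.8980
2 4 source 4.9854
3 6 load 4.9979
4 8 source 4.9997
5 10 load 5.0000
6 12 source 5.0000
7 14 load 5.0000
8 16 source 5.0000
9 18 load 5.0000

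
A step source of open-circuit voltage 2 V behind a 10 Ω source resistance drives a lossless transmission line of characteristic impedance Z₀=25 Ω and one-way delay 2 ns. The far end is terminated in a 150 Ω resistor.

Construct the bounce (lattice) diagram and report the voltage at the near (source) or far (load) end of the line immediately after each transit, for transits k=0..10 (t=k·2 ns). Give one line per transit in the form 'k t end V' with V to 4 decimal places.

0 0 source 1.4286
1 2 load 2.4490
2 4 source 2.0117
3 6 load 1.6993
4 8 source 1.8332
5 10 load 1.9288
6 12 source 1.8878
7 14 load 1.8585
8 16 source 1.8711
9 18 load 1.8800
10 20 source 1.8762

Γ_L=0.714286, Γ_S=-0.428571; launch V₁=2·25/35=1.428571
k=0 src: V=1.4286
k=1 load: inc=1.428571, refl=1.428571·0.714286=1.0204; V=0.000000+1.428571+1.020408=2.4490
k=2 src: inc=1.020408, refl=1.020408·-0.428571=-0.4373; V=1.428571+1.020408+-0.437318=2.0117
k=3 load: inc=-0.437318, refl=-0.437318·0.714286=-0.3124; V=2.448980+-0.437318+-0.312370=1.6993
k=4 src: inc=-0.312370, refl=-0.312370·-0.428571=0.1339; V=2.011662+-0.312370+0.133873=1.8332
k=5 load: inc=0.133873, refl=0.133873·0.714286=0.0956; V=1.699292+0.133873+0.095623=1.9288
k=6 src: inc=0.095623, refl=0.095623·-0.428571=-0.0410; V=1.833165+0.095623+-0.040981=1.8878
k=7 load: inc=-0.040981, refl=-0.040981·0.714286=-0.0293; V=1.928788+-0.040981+-0.029272=1.8585
k=8 src: inc=-0.029272, refl=-0.029272·-0.428571=0.0125; V=1.887807+-0.029272+0.012545=1.8711
k=9 load: inc=0.012545, refl=0.012545·0.714286=0.0090; V=1.858534+0.012545+0.008961=1.8800
k=10 src: inc=0.008961, refl=0.008961·-0.428571=-0.0038; V=1.871080+0.008961+-0.003840=1.8762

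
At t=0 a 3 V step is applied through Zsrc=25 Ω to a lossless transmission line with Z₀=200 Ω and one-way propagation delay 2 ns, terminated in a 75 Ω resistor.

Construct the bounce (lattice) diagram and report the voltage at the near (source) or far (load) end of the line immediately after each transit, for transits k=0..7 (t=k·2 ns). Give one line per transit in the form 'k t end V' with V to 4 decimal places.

Γ_L=-0.454545, Γ_S=-0.777778; launch V₁=3·200/225=2.666667
k=0 src: V=2.6667
k=1 load: inc=2.666667, refl=2.666667·-0.454545=-1.2121; V=0.000000+2.666667+-1.212121=1.4545
k=2 src: inc=-1.212121, refl=-1.212121·-0.777778=0.9428; V=2.666667+-1.212121+0.942761=2.3973
k=3 load: inc=0.942761, refl=0.942761·-0.454545=-0.4285; V=1.454545+0.942761+-0.428528=1.9688
k=4 src: inc=-0.428528, refl=-0.428528·-0.777778=0.3333; V=2.397306+-0.428528+0.333299=2.3021
k=5 load: inc=0.333299, refl=0.333299·-0.454545=-0.1515; V=1.968779+0.333299+-0.151500=2.1506
k=6 src: inc=-0.151500, refl=-0.151500·-0.777778=0.1178; V=2.302078+-0.151500+0.117833=2.2684
k=7 load: inc=0.117833, refl=0.117833·-0.454545=-0.0536; V=2.150578+0.117833+-0.053560=2.2149

0 0 source 2.6667
1 2 load 1.4545
2 4 source 2.3973
3 6 load 1.9688
4 8 source 2.3021
5 10 load 2.1506
6 12 source 2.2684
7 14 load 2.2149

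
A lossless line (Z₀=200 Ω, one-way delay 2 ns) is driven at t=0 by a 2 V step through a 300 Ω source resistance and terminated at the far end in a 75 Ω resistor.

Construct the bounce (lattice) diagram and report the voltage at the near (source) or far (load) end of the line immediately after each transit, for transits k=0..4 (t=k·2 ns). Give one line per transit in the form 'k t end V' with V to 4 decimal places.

Γ_L=-0.454545, Γ_S=0.200000; launch V₁=2·200/500=0.800000
k=0 src: V=0.8000
k=1 load: inc=0.800000, refl=0.800000·-0.454545=-0.3636; V=0.000000+0.800000+-0.363636=0.4364
k=2 src: inc=-0.363636, refl=-0.363636·0.200000=-0.0727; V=0.800000+-0.363636+-0.072727=0.3636
k=3 load: inc=-0.072727, refl=-0.072727·-0.454545=0.0331; V=0.436364+-0.072727+0.033058=0.3967
k=4 src: inc=0.033058, refl=0.033058·0.200000=0.0066; V=0.363636+0.033058+0.006612=0.4033

0 0 source 0.8000
1 2 load 0.4364
2 4 source 0.3636
3 6 load 0.3967
4 8 source 0.4033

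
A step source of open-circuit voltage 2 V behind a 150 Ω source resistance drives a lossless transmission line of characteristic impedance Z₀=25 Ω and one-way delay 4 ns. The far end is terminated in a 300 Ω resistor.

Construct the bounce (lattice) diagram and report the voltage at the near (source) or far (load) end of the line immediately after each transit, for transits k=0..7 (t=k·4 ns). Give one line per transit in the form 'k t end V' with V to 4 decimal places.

0 0 source 0.2857
1 4 load 0.5275
2 8 source 0.7002
3 12 load 0.8463
4 16 source 0.9506
5 20 load 1.0390
6 24 source 1.1020
7 28 load 1.1554

Γ_L=0.846154, Γ_S=0.714286; launch V₁=2·25/175=0.285714
k=0 src: V=0.2857
k=1 load: inc=0.285714, refl=0.285714·0.846154=0.2418; V=0.000000+0.285714+0.241758=0.5275
k=2 src: inc=0.241758, refl=0.241758·0.714286=0.1727; V=0.285714+0.241758+0.172684=0.7002
k=3 load: inc=0.172684, refl=0.172684·0.846154=0.1461; V=0.527473+0.172684+0.146118=0.8463
k=4 src: inc=0.146118, refl=0.146118·0.714286=0.1044; V=0.700157+0.146118+0.104370=0.9506
k=5 load: inc=0.104370, refl=0.104370·0.846154=0.0883; V=0.846275+0.104370+0.088313=1.0390
k=6 src: inc=0.088313, refl=0.088313·0.714286=0.0631; V=0.950644+0.088313+0.063081=1.1020
k=7 load: inc=0.063081, refl=0.063081·0.846154=0.0534; V=1.038957+0.063081+0.053376=1.1554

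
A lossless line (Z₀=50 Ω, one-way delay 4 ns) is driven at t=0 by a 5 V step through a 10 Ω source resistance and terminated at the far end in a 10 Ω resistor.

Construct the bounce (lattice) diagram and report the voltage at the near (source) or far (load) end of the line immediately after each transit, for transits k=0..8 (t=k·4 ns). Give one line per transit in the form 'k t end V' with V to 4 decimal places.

0 0 source 4.1667
1 4 load 1.3889
2 8 source 3.2407
3 12 load 2.0062
4 16 source 2.8292
5 20 load 2.2805
6 24 source 2.6463
7 28 load 2.4025
8 32 source 2.5650

Γ_L=-0.666667, Γ_S=-0.666667; launch V₁=5·50/60=4.166667
k=0 src: V=4.1667
k=1 load: inc=4.166667, refl=4.166667·-0.666667=-2.7778; V=0.000000+4.166667+-2.777778=1.3889
k=2 src: inc=-2.777778, refl=-2.777778·-0.666667=1.8519; V=4.166667+-2.777778+1.851852=3.2407
k=3 load: inc=1.851852, refl=1.851852·-0.666667=-1.2346; V=1.388889+1.851852+-1.234568=2.0062
k=4 src: inc=-1.234568, refl=-1.234568·-0.666667=0.8230; V=3.240741+-1.234568+0.823045=2.8292
k=5 load: inc=0.823045, refl=0.823045·-0.666667=-0.5487; V=2.006173+0.823045+-0.548697=2.2805
k=6 src: inc=-0.548697, refl=-0.548697·-0.666667=0.3658; V=2.829218+-0.548697+0.365798=2.6463
k=7 load: inc=0.365798, refl=0.365798·-0.666667=-0.2439; V=2.280521+0.365798+-0.243865=2.4025
k=8 src: inc=-0.243865, refl=-0.243865·-0.666667=0.1626; V=2.646319+-0.243865+0.162577=2.5650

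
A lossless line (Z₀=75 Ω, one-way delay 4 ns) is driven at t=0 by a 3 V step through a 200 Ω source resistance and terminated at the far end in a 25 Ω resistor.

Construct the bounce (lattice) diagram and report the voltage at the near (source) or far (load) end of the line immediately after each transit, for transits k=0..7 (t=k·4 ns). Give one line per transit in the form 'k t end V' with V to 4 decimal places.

0 0 source 0.8182
1 4 load 0.4091
2 8 source 0.2231
3 12 load 0.3161
4 16 source 0.3584
5 20 load 0.3372
6 24 source 0.3276
7 28 load 0.3324

Γ_L=-0.500000, Γ_S=0.454545; launch V₁=3·75/275=0.818182
k=0 src: V=0.8182
k=1 load: inc=0.818182, refl=0.818182·-0.500000=-0.4091; V=0.000000+0.818182+-0.409091=0.4091
k=2 src: inc=-0.409091, refl=-0.409091·0.454545=-0.1860; V=0.818182+-0.409091+-0.185950=0.2231
k=3 load: inc=-0.185950, refl=-0.185950·-0.500000=0.0930; V=0.409091+-0.185950+0.092975=0.3161
k=4 src: inc=0.092975, refl=0.092975·0.454545=0.0423; V=0.223140+0.092975+0.042261=0.3584
k=5 load: inc=0.042261, refl=0.042261·-0.500000=-0.0211; V=0.316116+0.042261+-0.021131=0.3372
k=6 src: inc=-0.021131, refl=-0.021131·0.454545=-0.0096; V=0.358377+-0.021131+-0.009605=0.3276
k=7 load: inc=-0.009605, refl=-0.009605·-0.500000=0.0048; V=0.337246+-0.009605+0.004802=0.3324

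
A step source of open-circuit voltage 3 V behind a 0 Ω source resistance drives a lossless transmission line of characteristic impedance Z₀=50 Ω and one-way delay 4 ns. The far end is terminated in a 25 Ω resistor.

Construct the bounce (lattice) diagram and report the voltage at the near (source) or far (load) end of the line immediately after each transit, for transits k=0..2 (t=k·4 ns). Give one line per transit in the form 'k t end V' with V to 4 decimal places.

Γ_L=-0.333333, Γ_S=-1.000000; launch V₁=3·50/50=3.000000
k=0 src: V=3.0000
k=1 load: inc=3.000000, refl=3.000000·-0.333333=-1.0000; V=0.000000+3.000000+-1.000000=2.0000
k=2 src: inc=-1.000000, refl=-1.000000·-1.000000=1.0000; V=3.000000+-1.000000+1.000000=3.0000

0 0 source 3.0000
1 4 load 2.0000
2 8 source 3.0000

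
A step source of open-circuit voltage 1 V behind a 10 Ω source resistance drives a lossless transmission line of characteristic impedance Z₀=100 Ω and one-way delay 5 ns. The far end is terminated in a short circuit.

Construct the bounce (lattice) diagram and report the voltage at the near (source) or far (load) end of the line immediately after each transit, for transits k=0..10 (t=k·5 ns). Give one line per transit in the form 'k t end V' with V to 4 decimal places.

0 0 source 0.9091
1 5 load 0.0000
2 10 source 0.7438
3 15 load 0.0000
4 20 source 0.6086
5 25 load 0.0000
6 30 source 0.4979
7 35 load 0.0000
8 40 source 0.4074
9 45 load 0.0000
10 50 source 0.3333

Γ_L=-1.000000, Γ_S=-0.818182; launch V₁=1·100/110=0.909091
k=0 src: V=0.9091
k=1 load: inc=0.909091, refl=0.909091·-1.000000=-0.9091; V=0.000000+0.909091+-0.909091=0.0000
k=2 src: inc=-0.909091, refl=-0.909091·-0.818182=0.7438; V=0.909091+-0.909091+0.743802=0.7438
k=3 load: inc=0.743802, refl=0.743802·-1.000000=-0.7438; V=0.000000+0.743802+-0.743802=0.0000
k=4 src: inc=-0.743802, refl=-0.743802·-0.818182=0.6086; V=0.743802+-0.743802+0.608565=0.6086
k=5 load: inc=0.608565, refl=0.608565·-1.000000=-0.6086; V=0.000000+0.608565+-0.608565=0.0000
k=6 src: inc=-0.608565, refl=-0.608565·-0.818182=0.4979; V=0.608565+-0.608565+0.497917=0.4979
k=7 load: inc=0.497917, refl=0.497917·-1.000000=-0.4979; V=0.000000+0.497917+-0.497917=0.0000
k=8 src: inc=-0.497917, refl=-0.497917·-0.818182=0.4074; V=0.497917+-0.497917+0.407386=0.4074
k=9 load: inc=0.407386, refl=0.407386·-1.000000=-0.4074; V=0.000000+0.407386+-0.407386=0.0000
k=10 src: inc=-0.407386, refl=-0.407386·-0.818182=0.3333; V=0.407386+-0.407386+0.333316=0.3333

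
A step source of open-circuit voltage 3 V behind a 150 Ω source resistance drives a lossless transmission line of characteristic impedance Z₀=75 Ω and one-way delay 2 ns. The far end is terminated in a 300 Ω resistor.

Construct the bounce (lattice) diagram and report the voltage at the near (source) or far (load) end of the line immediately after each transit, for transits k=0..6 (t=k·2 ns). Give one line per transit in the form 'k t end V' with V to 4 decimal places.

0 0 source 1.0000
1 2 load 1.6000
2 4 source 1.8000
3 6 load 1.9200
4 8 source 1.9600
5 10 load 1.9840
6 12 source 1.9920

Γ_L=0.600000, Γ_S=0.333333; launch V₁=3·75/225=1.000000
k=0 src: V=1.0000
k=1 load: inc=1.000000, refl=1.000000·0.600000=0.6000; V=0.000000+1.000000+0.600000=1.6000
k=2 src: inc=0.600000, refl=0.600000·0.333333=0.2000; V=1.000000+0.600000+0.200000=1.8000
k=3 load: inc=0.200000, refl=0.200000·0.600000=0.1200; V=1.600000+0.200000+0.120000=1.9200
k=4 src: inc=0.120000, refl=0.120000·0.333333=0.0400; V=1.800000+0.120000+0.040000=1.9600
k=5 load: inc=0.040000, refl=0.040000·0.600000=0.0240; V=1.920000+0.040000+0.024000=1.9840
k=6 src: inc=0.024000, refl=0.024000·0.333333=0.0080; V=1.960000+0.024000+0.008000=1.9920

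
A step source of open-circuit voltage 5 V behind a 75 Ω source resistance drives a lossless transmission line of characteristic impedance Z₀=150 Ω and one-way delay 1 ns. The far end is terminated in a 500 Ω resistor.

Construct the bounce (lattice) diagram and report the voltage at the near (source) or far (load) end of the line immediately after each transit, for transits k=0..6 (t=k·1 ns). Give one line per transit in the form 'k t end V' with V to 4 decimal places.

0 0 source 3.3333
1 1 load 5.1282
2 2 source 4.5299
3 3 load 4.2078
4 4 source 4.3151
5 5 load 4.3730
6 6 source 4.3537

Γ_L=0.538462, Γ_S=-0.333333; launch V₁=5·150/225=3.333333
k=0 src: V=3.3333
k=1 load: inc=3.333333, refl=3.333333·0.538462=1.7949; V=0.000000+3.333333+1.794872=5.1282
k=2 src: inc=1.794872, refl=1.794872·-0.333333=-0.5983; V=3.333333+1.794872+-0.598291=4.5299
k=3 load: inc=-0.598291, refl=-0.598291·0.538462=-0.3222; V=5.128205+-0.598291+-0.322156=4.2078
k=4 src: inc=-0.322156, refl=-0.322156·-0.333333=0.1074; V=4.529915+-0.322156+0.107385=4.3151
k=5 load: inc=0.107385, refl=0.107385·0.538462=0.0578; V=4.207758+0.107385+0.057823=4.3730
k=6 src: inc=0.057823, refl=0.057823·-0.333333=-0.0193; V=4.315144+0.057823+-0.019274=4.3537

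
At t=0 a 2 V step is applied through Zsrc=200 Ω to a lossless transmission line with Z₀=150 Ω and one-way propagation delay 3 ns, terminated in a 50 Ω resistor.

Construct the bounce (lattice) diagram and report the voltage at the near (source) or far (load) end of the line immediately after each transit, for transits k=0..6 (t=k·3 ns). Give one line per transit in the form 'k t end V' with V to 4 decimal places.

0 0 source 0.8571
1 3 load 0.4286
2 6 source 0.3673
3 9 load 0.3980
4 12 source 0.4023
5 15 load 0.4001
6 18 source 0.3998

Γ_L=-0.500000, Γ_S=0.142857; launch V₁=2·150/350=0.857143
k=0 src: V=0.8571
k=1 load: inc=0.857143, refl=0.857143·-0.500000=-0.4286; V=0.000000+0.857143+-0.428571=0.4286
k=2 src: inc=-0.428571, refl=-0.428571·0.142857=-0.0612; V=0.857143+-0.428571+-0.061224=0.3673
k=3 load: inc=-0.061224, refl=-0.061224·-0.500000=0.0306; V=0.428571+-0.061224+0.030612=0.3980
k=4 src: inc=0.030612, refl=0.030612·0.142857=0.0044; V=0.367347+0.030612+0.004373=0.4023
k=5 load: inc=0.004373, refl=0.004373·-0.500000=-0.0022; V=0.397959+0.004373+-0.002187=0.4001
k=6 src: inc=-0.002187, refl=-0.002187·0.142857=-0.0003; V=0.402332+-0.002187+-0.000312=0.3998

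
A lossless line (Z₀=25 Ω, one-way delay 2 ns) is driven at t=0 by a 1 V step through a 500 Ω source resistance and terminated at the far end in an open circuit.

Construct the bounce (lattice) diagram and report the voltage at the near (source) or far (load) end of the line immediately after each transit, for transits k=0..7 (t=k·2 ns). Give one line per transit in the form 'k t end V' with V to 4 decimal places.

Γ_L=1.000000, Γ_S=0.904762; launch V₁=1·25/525=0.047619
k=0 src: V=0.0476
k=1 load: inc=0.047619, refl=0.047619·1.000000=0.0476; V=0.000000+0.047619+0.047619=0.0952
k=2 src: inc=0.047619, refl=0.047619·0.904762=0.0431; V=0.047619+0.047619+0.043084=0.1383
k=3 load: inc=0.043084, refl=0.043084·1.000000=0.0431; V=0.095238+0.043084+0.043084=0.1814
k=4 src: inc=0.043084, refl=0.043084·0.904762=0.0390; V=0.138322+0.043084+0.038981=0.2204
k=5 load: inc=0.038981, refl=0.038981·1.000000=0.0390; V=0.181406+0.038981+0.038981=0.2594
k=6 src: inc=0.038981, refl=0.038981·0.904762=0.0353; V=0.220387+0.038981+0.035268=0.2946
k=7 load: inc=0.035268, refl=0.035268·1.000000=0.0353; V=0.259367+0.035268+0.035268=0.3299

0 0 source 0.0476
1 2 load 0.0952
2 4 source 0.1383
3 6 load 0.1814
4 8 source 0.2204
5 10 load 0.2594
6 12 source 0.2946
7 14 load 0.3299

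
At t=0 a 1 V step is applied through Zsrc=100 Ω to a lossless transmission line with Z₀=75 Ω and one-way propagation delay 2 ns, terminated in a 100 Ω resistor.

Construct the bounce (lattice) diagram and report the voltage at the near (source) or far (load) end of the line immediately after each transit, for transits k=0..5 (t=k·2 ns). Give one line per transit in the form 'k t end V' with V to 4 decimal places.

Γ_L=0.142857, Γ_S=0.142857; launch V₁=1·75/175=0.428571
k=0 src: V=0.4286
k=1 load: inc=0.428571, refl=0.428571·0.142857=0.0612; V=0.000000+0.428571+0.061224=0.4898
k=2 src: inc=0.061224, refl=0.061224·0.142857=0.0087; V=0.428571+0.061224+0.008746=0.4985
k=3 load: inc=0.008746, refl=0.008746·0.142857=0.0012; V=0.489796+0.008746+0.001249=0.4998
k=4 src: inc=0.001249, refl=0.001249·0.142857=0.0002; V=0.498542+0.001249+0.000178=0.5000
k=5 load: inc=0.000178, refl=0.000178·0.142857=0.0000; V=0.499792+0.000178+0.000025=0.5000

0 0 source 0.4286
1 2 load 0.4898
2 4 source 0.4985
3 6 load 0.4998
4 8 source 0.5000
5 10 load 0.5000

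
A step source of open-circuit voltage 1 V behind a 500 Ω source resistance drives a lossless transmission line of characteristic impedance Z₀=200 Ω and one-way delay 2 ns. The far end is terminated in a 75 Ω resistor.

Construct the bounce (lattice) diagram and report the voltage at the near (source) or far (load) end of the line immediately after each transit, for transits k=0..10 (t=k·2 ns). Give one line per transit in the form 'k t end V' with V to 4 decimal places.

0 0 source 0.2857
1 2 load 0.1558
2 4 source 0.1002
3 6 load 0.1255
4 8 source 0.1363
5 10 load 0.1314
6 12 source 0.1293
7 14 load 0.1302
8 16 source 0.1307
9 18 load 0.1305
10 20 source 0.1304

Γ_L=-0.454545, Γ_S=0.428571; launch V₁=1·200/700=0.285714
k=0 src: V=0.2857
k=1 load: inc=0.285714, refl=0.285714·-0.454545=-0.1299; V=0.000000+0.285714+-0.129870=0.1558
k=2 src: inc=-0.129870, refl=-0.129870·0.428571=-0.0557; V=0.285714+-0.129870+-0.055659=0.1002
k=3 load: inc=-0.055659, refl=-0.055659·-0.454545=0.0253; V=0.155844+-0.055659+0.025299=0.1255
k=4 src: inc=0.025299, refl=0.025299·0.428571=0.0108; V=0.100186+0.025299+0.010843=0.1363
k=5 load: inc=0.010843, refl=0.010843·-0.454545=-0.0049; V=0.125485+0.010843+-0.004928=0.1314
k=6 src: inc=-0.004928, refl=-0.004928·0.428571=-0.0021; V=0.136327+-0.004928+-0.002112=0.1293
k=7 load: inc=-0.002112, refl=-0.002112·-0.454545=0.0010; V=0.131399+-0.002112+0.000960=0.1302
k=8 src: inc=0.000960, refl=0.000960·0.428571=0.0004; V=0.129287+0.000960+0.000411=0.1307
k=9 load: inc=0.000411, refl=0.000411·-0.454545=-0.0002; V=0.130247+0.000411+-0.000187=0.1305
k=10 src: inc=-0.000187, refl=-0.000187·0.428571=-0.0001; V=0.130658+-0.000187+-0.000080=0.1304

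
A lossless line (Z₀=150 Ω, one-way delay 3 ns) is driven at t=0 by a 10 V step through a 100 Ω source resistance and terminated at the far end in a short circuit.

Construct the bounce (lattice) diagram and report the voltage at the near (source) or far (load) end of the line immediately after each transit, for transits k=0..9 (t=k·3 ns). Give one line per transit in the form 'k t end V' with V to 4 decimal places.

0 0 source 6.0000
1 3 load 0.0000
2 6 source 1.2000
3 9 load 0.0000
4 12 source 0.2400
5 15 load 0.0000
6 18 source 0.0480
7 21 load 0.0000
8 24 source 0.0096
9 27 load 0.0000

Γ_L=-1.000000, Γ_S=-0.200000; launch V₁=10·150/250=6.000000
k=0 src: V=6.0000
k=1 load: inc=6.000000, refl=6.000000·-1.000000=-6.0000; V=0.000000+6.000000+-6.000000=0.0000
k=2 src: inc=-6.000000, refl=-6.000000·-0.200000=1.2000; V=6.000000+-6.000000+1.200000=1.2000
k=3 load: inc=1.200000, refl=1.200000·-1.000000=-1.2000; V=0.000000+1.200000+-1.200000=0.0000
k=4 src: inc=-1.200000, refl=-1.200000·-0.200000=0.2400; V=1.200000+-1.200000+0.240000=0.2400
k=5 load: inc=0.240000, refl=0.240000·-1.000000=-0.2400; V=0.000000+0.240000+-0.240000=0.0000
k=6 src: inc=-0.240000, refl=-0.240000·-0.200000=0.0480; V=0.240000+-0.240000+0.048000=0.0480
k=7 load: inc=0.048000, refl=0.048000·-1.000000=-0.0480; V=0.000000+0.048000+-0.048000=0.0000
k=8 src: inc=-0.048000, refl=-0.048000·-0.200000=0.0096; V=0.048000+-0.048000+0.009600=0.0096
k=9 load: inc=0.009600, refl=0.009600·-1.000000=-0.0096; V=0.000000+0.009600+-0.009600=0.0000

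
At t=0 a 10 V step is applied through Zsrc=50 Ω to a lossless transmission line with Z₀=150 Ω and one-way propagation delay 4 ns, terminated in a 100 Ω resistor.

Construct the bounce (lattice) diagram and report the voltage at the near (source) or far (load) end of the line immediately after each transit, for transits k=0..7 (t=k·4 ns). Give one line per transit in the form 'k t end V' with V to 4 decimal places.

Γ_L=-0.200000, Γ_S=-0.500000; launch V₁=10·150/200=7.500000
k=0 src: V=7.5000
k=1 load: inc=7.500000, refl=7.500000·-0.200000=-1.5000; V=0.000000+7.500000+-1.500000=6.0000
k=2 src: inc=-1.500000, refl=-1.500000·-0.500000=0.7500; V=7.500000+-1.500000+0.750000=6.7500
k=3 load: inc=0.750000, refl=0.750000·-0.200000=-0.1500; V=6.000000+0.750000+-0.150000=6.6000
k=4 src: inc=-0.150000, refl=-0.150000·-0.500000=0.0750; V=6.750000+-0.150000+0.075000=6.6750
k=5 load: inc=0.075000, refl=0.075000·-0.200000=-0.0150; V=6.600000+0.075000+-0.015000=6.6600
k=6 src: inc=-0.015000, refl=-0.015000·-0.500000=0.0075; V=6.675000+-0.015000+0.007500=6.6675
k=7 load: inc=0.007500, refl=0.007500·-0.200000=-0.0015; V=6.660000+0.007500+-0.001500=6.6660

0 0 source 7.5000
1 4 load 6.0000
2 8 source 6.7500
3 12 load 6.6000
4 16 source 6.6750
5 20 load 6.6600
6 24 source 6.6675
7 28 load 6.6660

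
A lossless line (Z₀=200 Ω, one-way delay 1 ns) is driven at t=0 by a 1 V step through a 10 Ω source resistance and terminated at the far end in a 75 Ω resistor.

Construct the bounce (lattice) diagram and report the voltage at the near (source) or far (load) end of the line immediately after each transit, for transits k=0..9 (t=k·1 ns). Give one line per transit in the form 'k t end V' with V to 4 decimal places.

Γ_L=-0.454545, Γ_S=-0.904762; launch V₁=1·200/210=0.952381
k=0 src: V=0.9524
k=1 load: inc=0.952381, refl=0.952381·-0.454545=-0.4329; V=0.000000+0.952381+-0.432900=0.5195
k=2 src: inc=-0.432900, refl=-0.432900·-0.904762=0.3917; V=0.952381+-0.432900+0.391672=0.9112
k=3 load: inc=0.391672, refl=0.391672·-0.454545=-0.1780; V=0.519481+0.391672+-0.178033=0.7331
k=4 src: inc=-0.178033, refl=-0.178033·-0.904762=0.1611; V=0.911152+-0.178033+0.161077=0.8942
k=5 load: inc=0.161077, refl=0.161077·-0.454545=-0.0732; V=0.733120+0.161077+-0.073217=0.8210
k=6 src: inc=-0.073217, refl=-0.073217·-0.904762=0.0662; V=0.894197+-0.073217+0.066244=0.8872
k=7 load: inc=0.066244, refl=0.066244·-0.454545=-0.0301; V=0.820980+0.066244+-0.030111=0.8571
k=8 src: inc=-0.030111, refl=-0.030111·-0.904762=0.0272; V=0.887224+-0.030111+0.027243=0.8844
k=9 load: inc=0.027243, refl=0.027243·-0.454545=-0.0124; V=0.857113+0.027243+-0.012383=0.8720

0 0 source 0.9524
1 1 load 0.5195
2 2 source 0.9112
3 3 load 0.7331
4 4 source 0.8942
5 5 load 0.8210
6 6 source 0.8872
7 7 load 0.8571
8 8 source 0.8844
9 9 load 0.8720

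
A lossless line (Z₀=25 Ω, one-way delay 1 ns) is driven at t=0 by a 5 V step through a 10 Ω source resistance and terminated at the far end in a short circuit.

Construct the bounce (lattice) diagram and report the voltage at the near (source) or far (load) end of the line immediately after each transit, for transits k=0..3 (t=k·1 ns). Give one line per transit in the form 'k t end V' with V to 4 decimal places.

Γ_L=-1.000000, Γ_S=-0.428571; launch V₁=5·25/35=3.571429
k=0 src: V=3.5714
k=1 load: inc=3.571429, refl=3.571429·-1.000000=-3.5714; V=0.000000+3.571429+-3.571429=0.0000
k=2 src: inc=-3.571429, refl=-3.571429·-0.428571=1.5306; V=3.571429+-3.571429+1.530612=1.5306
k=3 load: inc=1.530612, refl=1.530612·-1.000000=-1.5306; V=0.000000+1.530612+-1.530612=0.0000

0 0 source 3.5714
1 1 load 0.0000
2 2 source 1.5306
3 3 load 0.0000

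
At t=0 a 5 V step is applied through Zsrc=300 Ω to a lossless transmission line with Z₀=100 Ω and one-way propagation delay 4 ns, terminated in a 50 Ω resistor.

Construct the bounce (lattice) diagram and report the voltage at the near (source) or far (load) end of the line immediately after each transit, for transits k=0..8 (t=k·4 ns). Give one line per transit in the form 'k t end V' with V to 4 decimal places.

Γ_L=-0.333333, Γ_S=0.500000; launch V₁=5·100/400=1.250000
k=0 src: V=1.2500
k=1 load: inc=1.250000, refl=1.250000·-0.333333=-0.4167; V=0.000000+1.250000+-0.416667=0.8333
k=2 src: inc=-0.416667, refl=-0.416667·0.500000=-0.2083; V=1.250000+-0.416667+-0.208333=0.6250
k=3 load: inc=-0.208333, refl=-0.208333·-0.333333=0.0694; V=0.833333+-0.208333+0.069444=0.6944
k=4 src: inc=0.069444, refl=0.069444·0.500000=0.0347; V=0.625000+0.069444+0.034722=0.7292
k=5 load: inc=0.034722, refl=0.034722·-0.333333=-0.0116; V=0.694444+0.034722+-0.011574=0.7176
k=6 src: inc=-0.011574, refl=-0.011574·0.500000=-0.0058; V=0.729167+-0.011574+-0.005787=0.7118
k=7 load: inc=-0.005787, refl=-0.005787·-0.333333=0.0019; V=0.717593+-0.005787+0.001929=0.7137
k=8 src: inc=0.001929, refl=0.001929·0.500000=0.0010; V=0.711806+0.001929+0.000965=0.7147

0 0 source 1.2500
1 4 load 0.8333
2 8 source 0.6250
3 12 load 0.6944
4 16 source 0.7292
5 20 load 0.7176
6 24 source 0.7118
7 28 load 0.7137
8 32 source 0.7147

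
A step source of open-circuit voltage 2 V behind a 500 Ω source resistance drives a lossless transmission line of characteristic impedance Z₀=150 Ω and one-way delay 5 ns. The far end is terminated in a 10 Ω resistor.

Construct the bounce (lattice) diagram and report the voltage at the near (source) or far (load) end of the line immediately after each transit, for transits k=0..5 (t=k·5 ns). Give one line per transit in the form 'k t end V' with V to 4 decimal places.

Γ_L=-0.875000, Γ_S=0.538462; launch V₁=2·150/650=0.461538
k=0 src: V=0.4615
k=1 load: inc=0.461538, refl=0.461538·-0.875000=-0.4038; V=0.000000+0.461538+-0.403846=0.0577
k=2 src: inc=-0.403846, refl=-0.403846·0.538462=-0.2175; V=0.461538+-0.403846+-0.217456=-0.1598
k=3 load: inc=-0.217456, refl=-0.217456·-0.875000=0.1903; V=0.057692+-0.217456+0.190274=0.0305
k=4 src: inc=0.190274, refl=0.190274·0.538462=0.1025; V=-0.159763+0.190274+0.102455=0.1330
k=5 load: inc=0.102455, refl=0.102455·-0.875000=-0.0896; V=0.030510+0.102455+-0.089648=0.0433

0 0 source 0.4615
1 5 load 0.0577
2 10 source -0.1598
3 15 load 0.0305
4 20 source 0.1330
5 25 load 0.0433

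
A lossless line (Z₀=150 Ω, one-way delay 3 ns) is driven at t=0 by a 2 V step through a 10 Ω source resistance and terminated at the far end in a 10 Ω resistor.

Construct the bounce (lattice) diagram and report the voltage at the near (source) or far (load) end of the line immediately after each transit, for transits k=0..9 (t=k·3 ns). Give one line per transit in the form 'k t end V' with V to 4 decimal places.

0 0 source 1.8750
1 3 load 0.2344
2 6 source 1.6699
3 9 load 0.4138
4 12 source 1.5129
5 15 load 0.5512
6 18 source 1.3927
7 21 load 0.6564
8 24 source 1.3007
9 27 load 0.7369

Γ_L=-0.875000, Γ_S=-0.875000; launch V₁=2·150/160=1.875000
k=0 src: V=1.8750
k=1 load: inc=1.875000, refl=1.875000·-0.875000=-1.6406; V=0.000000+1.875000+-1.640625=0.2344
k=2 src: inc=-1.640625, refl=-1.640625·-0.875000=1.4355; V=1.875000+-1.640625+1.435547=1.6699
k=3 load: inc=1.435547, refl=1.435547·-0.875000=-1.2561; V=0.234375+1.435547+-1.256104=0.4138
k=4 src: inc=-1.256104, refl=-1.256104·-0.875000=1.0991; V=1.669922+-1.256104+1.099091=1.5129
k=5 load: inc=1.099091, refl=1.099091·-0.875000=-0.9617; V=0.413818+1.099091+-0.961704=0.5512
k=6 src: inc=-0.961704, refl=-0.961704·-0.875000=0.8415; V=1.512909+-0.961704+0.841491=1.3927
k=7 load: inc=0.841491, refl=0.841491·-0.875000=-0.7363; V=0.551205+0.841491+-0.736305=0.6564
k=8 src: inc=-0.736305, refl=-0.736305·-0.875000=0.6443; V=1.392696+-0.736305+0.644267=1.3007
k=9 load: inc=0.644267, refl=0.644267·-0.875000=-0.5637; V=0.656391+0.644267+-0.563733=0.7369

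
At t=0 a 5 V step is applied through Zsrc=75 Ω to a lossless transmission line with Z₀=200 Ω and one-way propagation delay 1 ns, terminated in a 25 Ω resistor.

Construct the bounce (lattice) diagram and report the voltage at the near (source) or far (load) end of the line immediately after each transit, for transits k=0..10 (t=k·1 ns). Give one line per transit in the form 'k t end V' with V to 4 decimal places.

Γ_L=-0.777778, Γ_S=-0.454545; launch V₁=5·200/275=3.636364
k=0 src: V=3.6364
k=1 load: inc=3.636364, refl=3.636364·-0.777778=-2.8283; V=0.000000+3.636364+-2.828283=0.8081
k=2 src: inc=-2.828283, refl=-2.828283·-0.454545=1.2856; V=3.636364+-2.828283+1.285583=2.0937
k=3 load: inc=1.285583, refl=1.285583·-0.777778=-0.9999; V=0.808081+1.285583+-0.999898=1.0938
k=4 src: inc=-0.999898, refl=-0.999898·-0.454545=0.4545; V=2.093664+-0.999898+0.454499=1.5483
k=5 load: inc=0.454499, refl=0.454499·-0.777778=-0.3535; V=1.093766+0.454499+-0.353499=1.1948
k=6 src: inc=-0.353499, refl=-0.353499·-0.454545=0.1607; V=1.548265+-0.353499+0.160681=1.3554
k=7 load: inc=0.160681, refl=0.160681·-0.777778=-0.1250; V=1.194766+0.160681+-0.124974=1.2305
k=8 src: inc=-0.124974, refl=-0.124974·-0.454545=0.0568; V=1.355447+-0.124974+0.056807=1.2873
k=9 load: inc=0.056807, refl=0.056807·-0.777778=-0.0442; V=1.230473+0.056807+-0.044183=1.2431
k=10 src: inc=-0.044183, refl=-0.044183·-0.454545=0.0201; V=1.287279+-0.044183+0.020083=1.2632

0 0 source 3.6364
1 1 load 0.8081
2 2 source 2.0937
3 3 load 1.0938
4 4 source 1.5483
5 5 load 1.1948
6 6 source 1.3554
7 7 load 1.2305
8 8 source 1.2873
9 9 load 1.2431
10 10 source 1.2632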